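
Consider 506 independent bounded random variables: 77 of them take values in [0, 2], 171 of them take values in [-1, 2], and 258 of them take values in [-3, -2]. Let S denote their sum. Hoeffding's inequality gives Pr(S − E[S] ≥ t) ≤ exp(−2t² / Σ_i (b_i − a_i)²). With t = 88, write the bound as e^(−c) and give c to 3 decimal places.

7.358

Σ(b_i − a_i)² = 77·2² + 171·3² + 258·1² = 2105.
c = 2t² / 2105 = 2·88² / 2105 = 7.3577.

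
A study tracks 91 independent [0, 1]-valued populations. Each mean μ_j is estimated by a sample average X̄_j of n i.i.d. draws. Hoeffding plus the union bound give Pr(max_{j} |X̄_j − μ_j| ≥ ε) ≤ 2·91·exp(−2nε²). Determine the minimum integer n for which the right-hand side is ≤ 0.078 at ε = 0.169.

Need 2·91·exp(−2nε²) ≤ 0.078, i.e. exp(−2nε²) ≤ 0.078/182.
So 2nε² ≥ ln(182/0.078) = 7.755053.
Hence n ≥ 7.755053/(2·0.169²) = 135.763.
The smallest integer n is 136.

136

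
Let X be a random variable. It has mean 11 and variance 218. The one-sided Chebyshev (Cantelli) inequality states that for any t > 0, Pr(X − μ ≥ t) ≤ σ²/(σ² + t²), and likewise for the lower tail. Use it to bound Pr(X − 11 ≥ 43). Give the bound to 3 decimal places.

0.105

Here σ² = 218 and t = 43, so σ² + t² = 2067.
Cantelli's bound: 218/2067 = 0.1055.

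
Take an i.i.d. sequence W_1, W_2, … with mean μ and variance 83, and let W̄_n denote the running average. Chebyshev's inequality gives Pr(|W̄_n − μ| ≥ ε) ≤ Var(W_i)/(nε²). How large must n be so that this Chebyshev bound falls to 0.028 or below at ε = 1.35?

1627

Require 83/(n·1.35²) ≤ 0.028, i.e. n ≥ 83/(0.028·1.35²) = 1626.494.
The smallest integer n is 1627.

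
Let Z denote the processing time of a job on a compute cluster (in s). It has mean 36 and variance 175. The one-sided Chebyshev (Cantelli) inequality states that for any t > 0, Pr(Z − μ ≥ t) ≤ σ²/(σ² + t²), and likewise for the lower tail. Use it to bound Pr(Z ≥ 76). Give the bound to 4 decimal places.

Here σ² = 175 and t = 40, so σ² + t² = 1775.
Cantelli's bound: 175/1775 = 0.0986.

0.0986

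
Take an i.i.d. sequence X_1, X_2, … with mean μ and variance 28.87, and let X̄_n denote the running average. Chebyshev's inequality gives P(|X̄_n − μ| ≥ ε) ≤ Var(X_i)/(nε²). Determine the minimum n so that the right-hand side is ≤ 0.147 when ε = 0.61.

Require 28.87/(n·0.61²) ≤ 0.147, i.e. n ≥ 28.87/(0.147·0.61²) = 527.800.
The smallest integer n is 528.

528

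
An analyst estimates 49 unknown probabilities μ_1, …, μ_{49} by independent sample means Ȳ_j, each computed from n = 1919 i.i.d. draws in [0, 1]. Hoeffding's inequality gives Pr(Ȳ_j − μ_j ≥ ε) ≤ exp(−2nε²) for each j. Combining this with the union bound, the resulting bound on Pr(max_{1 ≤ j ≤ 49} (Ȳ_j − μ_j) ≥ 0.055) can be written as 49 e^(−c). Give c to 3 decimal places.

Union bound over the 49 events: Pr(max_{1 ≤ j ≤ 49} (Ȳ_j − μ_j) ≥ 0.055) ≤ 49·exp(−2nε²) = 49 exp(−2·1919·0.055²).
So c = 2·1919·0.055² = 11.6099.

11.610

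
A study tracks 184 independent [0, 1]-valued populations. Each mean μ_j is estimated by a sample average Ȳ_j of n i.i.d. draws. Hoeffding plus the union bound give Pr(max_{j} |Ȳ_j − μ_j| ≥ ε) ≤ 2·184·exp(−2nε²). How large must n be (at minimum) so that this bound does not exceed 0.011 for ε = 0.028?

Need 2·184·exp(−2nε²) ≤ 0.011, i.e. exp(−2nε²) ≤ 0.011/368.
So 2nε² ≥ ln(368/0.011) = 10.417943.
Hence n ≥ 10.417943/(2·0.028²) = 6644.096.
The smallest integer n is 6645.

6645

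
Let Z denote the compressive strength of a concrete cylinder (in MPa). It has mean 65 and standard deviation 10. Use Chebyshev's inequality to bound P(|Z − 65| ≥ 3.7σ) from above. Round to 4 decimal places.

Chebyshev: P(|Z − μ| ≥ t) ≤ Var(Z)/t².
Var(Z) = σ² = 10² = 100.
t = 3.7·10 = 37.
Bound = 100 / 1369 = 0.0730.

0.0730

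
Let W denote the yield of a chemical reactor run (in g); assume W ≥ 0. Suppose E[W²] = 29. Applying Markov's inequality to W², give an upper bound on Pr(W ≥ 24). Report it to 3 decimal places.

0.050

Since W ≥ 0, the event {W ≥ 24} is the same as {W² ≥ 576}.
Markov's inequality applied to W² gives Pr(W² ≥ 576) ≤ E[W²]/576 = 29/576 = 0.0503.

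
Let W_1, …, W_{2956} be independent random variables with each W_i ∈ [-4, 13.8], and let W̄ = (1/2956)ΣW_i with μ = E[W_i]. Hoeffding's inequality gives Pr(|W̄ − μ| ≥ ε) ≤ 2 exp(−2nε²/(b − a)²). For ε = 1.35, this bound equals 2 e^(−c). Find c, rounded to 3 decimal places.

c = 2nε²/(b − a)² = 2·2956·1.35² / 17.8² = 34.0065.

34.007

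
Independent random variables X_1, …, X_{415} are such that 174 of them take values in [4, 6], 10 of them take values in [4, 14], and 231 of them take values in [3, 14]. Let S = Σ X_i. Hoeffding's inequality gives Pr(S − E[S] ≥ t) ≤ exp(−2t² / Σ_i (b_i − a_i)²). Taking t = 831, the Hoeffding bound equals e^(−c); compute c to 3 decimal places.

46.586

Σ(b_i − a_i)² = 174·2² + 10·10² + 231·11² = 29647.
c = 2t² / 29647 = 2·831² / 29647 = 46.5856.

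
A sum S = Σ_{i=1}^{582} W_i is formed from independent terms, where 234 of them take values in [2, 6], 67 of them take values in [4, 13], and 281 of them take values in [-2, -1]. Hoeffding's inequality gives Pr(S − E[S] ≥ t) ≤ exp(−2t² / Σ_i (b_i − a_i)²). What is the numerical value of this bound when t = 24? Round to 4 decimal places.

0.8853

Σ(b_i − a_i)² = 234·4² + 67·9² + 281·1² = 9452.
Exponent = 2·24² / 9452 = 0.12188.
Bound = exp(−0.12188) = 0.88526.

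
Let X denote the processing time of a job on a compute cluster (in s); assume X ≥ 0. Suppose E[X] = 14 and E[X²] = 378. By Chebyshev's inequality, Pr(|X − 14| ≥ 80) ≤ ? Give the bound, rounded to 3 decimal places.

Var(X) = E[X²] − (E[X])² = 378 − 196 = 182.
Chebyshev's inequality: Pr(|X − μ| ≥ t) ≤ Var(X)/t² = 182/6400 = 0.0284.

0.028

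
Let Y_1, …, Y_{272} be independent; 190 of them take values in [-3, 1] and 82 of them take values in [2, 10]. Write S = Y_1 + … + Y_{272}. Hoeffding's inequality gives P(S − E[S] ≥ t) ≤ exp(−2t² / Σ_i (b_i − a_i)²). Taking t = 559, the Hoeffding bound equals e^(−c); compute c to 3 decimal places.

Σ(b_i − a_i)² = 190·4² + 82·8² = 8288.
c = 2t² / 8288 = 2·559² / 8288 = 75.4056.

75.406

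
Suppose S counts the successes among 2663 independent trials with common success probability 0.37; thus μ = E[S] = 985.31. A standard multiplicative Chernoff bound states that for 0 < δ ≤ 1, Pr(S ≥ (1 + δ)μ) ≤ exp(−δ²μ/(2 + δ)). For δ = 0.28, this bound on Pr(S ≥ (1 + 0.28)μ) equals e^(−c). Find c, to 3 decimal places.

33.881

c = δ²μ/(2 + δ) = 0.28²·985.31/(2 + 0.28) = 33.8808.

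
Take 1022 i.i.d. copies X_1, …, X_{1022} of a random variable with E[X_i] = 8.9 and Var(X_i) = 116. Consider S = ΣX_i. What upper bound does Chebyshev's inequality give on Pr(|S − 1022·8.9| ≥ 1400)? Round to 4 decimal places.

0.0605

Var(S) = n·Var(X_i) = 1022·116 = 118552.
Chebyshev: Pr(|S − 1022·8.9| ≥ 1400) ≤ Var(S)/1400² = 118552/1960000 = 0.0605.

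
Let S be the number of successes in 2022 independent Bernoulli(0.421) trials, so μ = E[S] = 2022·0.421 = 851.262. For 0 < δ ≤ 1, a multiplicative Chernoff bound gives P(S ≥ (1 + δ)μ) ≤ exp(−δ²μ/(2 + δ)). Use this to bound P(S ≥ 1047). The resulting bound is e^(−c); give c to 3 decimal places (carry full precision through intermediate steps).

20.183

Write 1047 = (1 + δ)μ, so δ = 1047/851.262 − 1 = 0.2299386…
Then the exponent is δ²μ/(2 + δ) = (1047 − μ)² / (μ·(2 + δ)) = 20.183391.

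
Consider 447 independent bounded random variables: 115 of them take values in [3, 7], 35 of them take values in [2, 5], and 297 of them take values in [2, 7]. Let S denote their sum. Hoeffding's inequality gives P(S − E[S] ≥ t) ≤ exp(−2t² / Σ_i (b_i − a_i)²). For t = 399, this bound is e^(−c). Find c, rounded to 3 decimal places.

33.236

Σ(b_i − a_i)² = 115·4² + 35·3² + 297·5² = 9580.
c = 2t² / 9580 = 2·399² / 9580 = 33.2361.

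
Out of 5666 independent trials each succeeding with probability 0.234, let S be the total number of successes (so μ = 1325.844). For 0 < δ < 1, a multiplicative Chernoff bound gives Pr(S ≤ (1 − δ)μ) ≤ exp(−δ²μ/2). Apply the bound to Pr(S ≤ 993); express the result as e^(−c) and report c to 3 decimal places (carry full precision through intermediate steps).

41.779

Write 993 = (1 − δ)μ, so δ = 1 − 993/1325.844 = 0.2510431…
Then the exponent is δ²μ/2 = (μ − 993)²/(2μ) = 41.779096.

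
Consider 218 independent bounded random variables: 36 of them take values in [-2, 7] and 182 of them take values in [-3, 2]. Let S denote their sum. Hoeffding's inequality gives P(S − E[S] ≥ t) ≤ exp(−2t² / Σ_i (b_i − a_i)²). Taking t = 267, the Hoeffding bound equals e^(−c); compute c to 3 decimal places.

19.097

Σ(b_i − a_i)² = 36·9² + 182·5² = 7466.
c = 2t² / 7466 = 2·267² / 7466 = 19.0970.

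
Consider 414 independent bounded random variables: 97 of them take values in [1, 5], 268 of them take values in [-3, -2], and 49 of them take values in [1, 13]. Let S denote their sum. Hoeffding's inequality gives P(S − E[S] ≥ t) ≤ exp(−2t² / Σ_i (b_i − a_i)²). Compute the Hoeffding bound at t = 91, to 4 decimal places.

Σ(b_i − a_i)² = 97·4² + 268·1² + 49·12² = 8876.
Exponent = 2·91² / 8876 = 1.86593.
Bound = exp(−1.86593) = 0.15475.

0.1548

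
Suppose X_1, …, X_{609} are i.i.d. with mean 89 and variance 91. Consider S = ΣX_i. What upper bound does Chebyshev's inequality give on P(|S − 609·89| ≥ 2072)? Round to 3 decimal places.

0.013

Var(S) = n·Var(X_i) = 609·91 = 55419.
Chebyshev: P(|S − 609·89| ≥ 2072) ≤ Var(S)/2072² = 55419/4293184 = 0.0129.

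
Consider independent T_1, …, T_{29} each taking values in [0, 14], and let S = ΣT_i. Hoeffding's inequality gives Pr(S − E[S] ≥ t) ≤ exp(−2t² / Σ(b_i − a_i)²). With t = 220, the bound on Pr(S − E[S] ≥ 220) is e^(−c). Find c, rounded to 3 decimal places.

17.030

Σ(b_i − a_i)² = 29·(14)² = 5684.
c = 2t²/5684 = 2·220²/5684 = 17.0303.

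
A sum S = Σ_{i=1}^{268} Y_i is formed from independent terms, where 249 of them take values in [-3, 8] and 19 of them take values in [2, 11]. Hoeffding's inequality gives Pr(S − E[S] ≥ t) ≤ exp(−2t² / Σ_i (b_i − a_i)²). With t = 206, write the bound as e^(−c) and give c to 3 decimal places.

2.680

Σ(b_i − a_i)² = 249·11² + 19·9² = 31668.
c = 2t² / 31668 = 2·206² / 31668 = 2.6801.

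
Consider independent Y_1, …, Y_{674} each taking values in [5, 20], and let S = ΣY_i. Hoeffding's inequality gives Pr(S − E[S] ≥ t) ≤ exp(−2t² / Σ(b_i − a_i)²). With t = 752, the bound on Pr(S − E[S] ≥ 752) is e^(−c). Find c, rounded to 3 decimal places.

7.458

Σ(b_i − a_i)² = 674·(15)² = 151650.
c = 2t²/151650 = 2·752²/151650 = 7.4580.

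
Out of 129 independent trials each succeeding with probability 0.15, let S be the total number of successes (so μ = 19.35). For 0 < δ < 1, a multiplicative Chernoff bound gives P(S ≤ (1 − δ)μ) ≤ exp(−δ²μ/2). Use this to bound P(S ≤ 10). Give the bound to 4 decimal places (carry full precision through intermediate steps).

Write 10 = (1 − δ)μ, so δ = 1 − 10/19.35 = 0.4832041…
Then the exponent is δ²μ/2 = (μ − 10)²/(2μ) = 2.258979.
Bound = exp(−2.258979) = 0.10446.

0.1045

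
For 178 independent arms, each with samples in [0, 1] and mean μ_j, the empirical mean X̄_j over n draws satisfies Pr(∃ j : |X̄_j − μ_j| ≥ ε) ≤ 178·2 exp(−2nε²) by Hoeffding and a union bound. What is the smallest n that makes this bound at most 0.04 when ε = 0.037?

3322

Need 2·178·exp(−2nε²) ≤ 0.04, i.e. exp(−2nε²) ≤ 0.04/356.
So 2nε² ≥ ln(356/0.04) = 9.093807.
Hence n ≥ 9.093807/(2·0.037²) = 3321.332.
The smallest integer n is 3322.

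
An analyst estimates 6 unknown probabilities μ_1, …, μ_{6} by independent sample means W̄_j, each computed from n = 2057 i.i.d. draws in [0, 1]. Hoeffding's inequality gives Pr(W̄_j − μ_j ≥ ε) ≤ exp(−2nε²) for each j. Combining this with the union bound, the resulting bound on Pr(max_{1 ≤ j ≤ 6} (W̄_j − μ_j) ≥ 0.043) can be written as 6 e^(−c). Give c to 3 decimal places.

Union bound over the 6 events: Pr(max_{1 ≤ j ≤ 6} (W̄_j − μ_j) ≥ 0.043) ≤ 6·exp(−2nε²) = 6 exp(−2·2057·0.043²).
So c = 2·2057·0.043² = 7.6068.

7.607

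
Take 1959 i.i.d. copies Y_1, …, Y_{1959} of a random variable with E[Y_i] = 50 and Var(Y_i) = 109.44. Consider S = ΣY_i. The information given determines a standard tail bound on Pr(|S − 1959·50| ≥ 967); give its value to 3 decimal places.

With mean and variance of each term known, Chebyshev's inequality bounds the deviation of the sum (or sample mean).
Var(S) = n·Var(Y_i) = 1959·109.44 = 214392.96.
Chebyshev: Pr(|S − 1959·50| ≥ 967) ≤ Var(S)/967² = 214392.96/935089 = 0.2293.

0.229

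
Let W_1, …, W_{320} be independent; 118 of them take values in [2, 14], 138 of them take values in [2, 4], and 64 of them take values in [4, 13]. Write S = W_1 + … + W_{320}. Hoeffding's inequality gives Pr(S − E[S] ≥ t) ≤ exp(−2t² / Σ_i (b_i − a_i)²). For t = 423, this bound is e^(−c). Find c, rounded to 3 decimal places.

Σ(b_i − a_i)² = 118·12² + 138·2² + 64·9² = 22728.
c = 2t² / 22728 = 2·423² / 22728 = 15.7452.

15.745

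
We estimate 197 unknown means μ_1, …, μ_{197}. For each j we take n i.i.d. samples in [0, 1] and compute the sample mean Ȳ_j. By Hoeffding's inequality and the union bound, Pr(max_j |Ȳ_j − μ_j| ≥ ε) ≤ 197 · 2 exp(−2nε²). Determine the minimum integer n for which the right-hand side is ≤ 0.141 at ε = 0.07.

Need 2·197·exp(−2nε²) ≤ 0.141, i.e. exp(−2nε²) ≤ 0.141/394.
So 2nε² ≥ ln(394/0.141) = 7.935346.
Hence n ≥ 7.935346/(2·0.07²) = 809.729.
The smallest integer n is 810.

810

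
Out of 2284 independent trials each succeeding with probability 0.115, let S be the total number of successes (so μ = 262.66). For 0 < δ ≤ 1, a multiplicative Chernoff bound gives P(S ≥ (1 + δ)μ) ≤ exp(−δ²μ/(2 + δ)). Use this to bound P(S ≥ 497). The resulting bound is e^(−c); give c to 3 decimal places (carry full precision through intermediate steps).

72.289

Write 497 = (1 + δ)μ, so δ = 497/262.66 − 1 = 0.89218…
Then the exponent is δ²μ/(2 + δ) = (497 − μ)² / (μ·(2 + δ)) = 72.289229.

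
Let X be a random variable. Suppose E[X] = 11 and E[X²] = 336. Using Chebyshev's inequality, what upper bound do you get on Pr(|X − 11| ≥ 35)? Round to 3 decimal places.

0.176

Var(X) = E[X²] − (E[X])² = 336 − 121 = 215.
Chebyshev's inequality: Pr(|X − μ| ≥ t) ≤ Var(X)/t² = 215/1225 = 0.1755.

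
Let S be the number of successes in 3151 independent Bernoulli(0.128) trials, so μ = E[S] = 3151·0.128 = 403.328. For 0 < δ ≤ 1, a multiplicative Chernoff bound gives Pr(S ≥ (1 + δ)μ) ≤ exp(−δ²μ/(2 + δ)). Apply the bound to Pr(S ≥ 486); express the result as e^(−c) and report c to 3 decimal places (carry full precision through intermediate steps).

7.685

Write 486 = (1 + δ)μ, so δ = 486/403.328 − 1 = 0.2049746…
Then the exponent is δ²μ/(2 + δ) = (486 − μ)² / (μ·(2 + δ)) = 7.685196.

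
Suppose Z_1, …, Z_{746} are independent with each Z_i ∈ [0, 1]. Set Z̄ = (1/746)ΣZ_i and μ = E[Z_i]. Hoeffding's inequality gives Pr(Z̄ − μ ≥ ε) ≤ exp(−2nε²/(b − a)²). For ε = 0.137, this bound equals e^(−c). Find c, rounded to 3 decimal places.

c = 2nε²/(b − a)² = 2·746·0.137² / 1² = 28.0033.

28.003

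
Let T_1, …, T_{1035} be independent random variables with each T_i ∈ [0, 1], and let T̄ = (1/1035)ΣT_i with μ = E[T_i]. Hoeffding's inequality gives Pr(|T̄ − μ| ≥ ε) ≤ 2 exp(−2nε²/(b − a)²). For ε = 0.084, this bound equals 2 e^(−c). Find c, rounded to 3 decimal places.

14.606

c = 2nε²/(b − a)² = 2·1035·0.084² / 1² = 14.6059.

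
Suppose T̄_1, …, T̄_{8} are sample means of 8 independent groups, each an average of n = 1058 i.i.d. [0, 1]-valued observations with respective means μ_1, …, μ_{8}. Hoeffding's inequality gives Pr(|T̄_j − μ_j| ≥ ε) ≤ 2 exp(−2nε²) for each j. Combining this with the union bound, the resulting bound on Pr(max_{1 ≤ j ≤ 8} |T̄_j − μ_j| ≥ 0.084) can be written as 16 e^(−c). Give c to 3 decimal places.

Union bound over the 8 events: Pr(max_{1 ≤ j ≤ 8} |T̄_j − μ_j| ≥ 0.084) ≤ 8·2·exp(−2nε²) = 16 exp(−2·1058·0.084²).
So c = 2·1058·0.084² = 14.9305.

14.930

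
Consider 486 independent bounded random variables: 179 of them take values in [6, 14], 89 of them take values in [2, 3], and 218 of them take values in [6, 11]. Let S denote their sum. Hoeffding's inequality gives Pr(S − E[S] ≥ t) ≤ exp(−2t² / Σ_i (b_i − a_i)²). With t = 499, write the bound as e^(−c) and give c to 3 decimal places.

29.303

Σ(b_i − a_i)² = 179·8² + 89·1² + 218·5² = 16995.
c = 2t² / 16995 = 2·499² / 16995 = 29.3029.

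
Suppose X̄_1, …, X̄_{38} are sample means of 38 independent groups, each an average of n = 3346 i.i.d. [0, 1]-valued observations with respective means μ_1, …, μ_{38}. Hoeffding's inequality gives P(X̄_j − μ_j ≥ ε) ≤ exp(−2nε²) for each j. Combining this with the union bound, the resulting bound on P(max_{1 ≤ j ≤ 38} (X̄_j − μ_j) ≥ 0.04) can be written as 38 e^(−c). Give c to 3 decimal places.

10.707

Union bound over the 38 events: P(max_{1 ≤ j ≤ 38} (X̄_j − μ_j) ≥ 0.04) ≤ 38·exp(−2nε²) = 38 exp(−2·3346·0.04²).
So c = 2·3346·0.04² = 10.7072.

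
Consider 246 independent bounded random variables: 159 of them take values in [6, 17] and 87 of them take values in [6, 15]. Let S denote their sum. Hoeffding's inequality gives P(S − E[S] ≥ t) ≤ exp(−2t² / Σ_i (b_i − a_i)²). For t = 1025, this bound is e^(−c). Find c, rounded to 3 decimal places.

Σ(b_i − a_i)² = 159·11² + 87·9² = 26286.
c = 2t² / 26286 = 2·1025² / 26286 = 79.9380.

79.938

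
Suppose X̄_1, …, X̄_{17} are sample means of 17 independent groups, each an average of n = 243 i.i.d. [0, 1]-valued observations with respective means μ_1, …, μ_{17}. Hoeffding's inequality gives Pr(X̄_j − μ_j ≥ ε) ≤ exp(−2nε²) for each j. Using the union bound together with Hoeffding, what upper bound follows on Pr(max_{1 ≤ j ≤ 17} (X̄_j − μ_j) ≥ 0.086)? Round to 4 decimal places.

Per-experiment Hoeffding bound: exp(−2·243·0.086²) = exp(−3.59446) = 0.027476.
Union bound over 17 events: 17·0.027476 = 0.46709.

0.4671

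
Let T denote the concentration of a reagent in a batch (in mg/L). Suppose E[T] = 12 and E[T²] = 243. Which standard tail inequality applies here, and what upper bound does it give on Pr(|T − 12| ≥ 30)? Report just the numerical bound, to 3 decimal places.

0.110

The first two moments determine the variance, so Chebyshev's inequality is the sharpest standard bound available.
Var(T) = E[T²] − (E[T])² = 243 − 144 = 99.
Chebyshev's inequality: Pr(|T − μ| ≥ t) ≤ Var(T)/t² = 99/900 = 0.1100.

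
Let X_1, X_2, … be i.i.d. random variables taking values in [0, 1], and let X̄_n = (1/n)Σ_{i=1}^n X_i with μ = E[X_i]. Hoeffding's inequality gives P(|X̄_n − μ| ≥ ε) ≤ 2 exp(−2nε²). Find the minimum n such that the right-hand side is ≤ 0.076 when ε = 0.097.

174

Require 2·exp(−2nε²) ≤ 0.076, i.e. 2nε² ≥ ln(2/0.076) = 3.270169.
So n ≥ 3.270169 / (2·0.097²) = 173.779.
The smallest integer n is 174.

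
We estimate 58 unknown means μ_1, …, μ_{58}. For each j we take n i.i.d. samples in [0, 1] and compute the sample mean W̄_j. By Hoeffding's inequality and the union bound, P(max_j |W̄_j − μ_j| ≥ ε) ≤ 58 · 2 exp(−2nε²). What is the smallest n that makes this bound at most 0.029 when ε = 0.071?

Need 2·58·exp(−2nε²) ≤ 0.029, i.e. exp(−2nε²) ≤ 0.029/116.
So 2nε² ≥ ln(116/0.029) = 8.294050.
Hence n ≥ 8.294050/(2·0.071²) = 822.659.
The smallest integer n is 823.

823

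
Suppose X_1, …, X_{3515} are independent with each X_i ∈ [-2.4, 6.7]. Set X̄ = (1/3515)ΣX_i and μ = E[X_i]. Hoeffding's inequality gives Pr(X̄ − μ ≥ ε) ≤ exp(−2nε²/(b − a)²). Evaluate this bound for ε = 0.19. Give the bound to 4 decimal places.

0.0467

Exponent: 2nε²/(b − a)² = 2·3515·0.19² / 9.1² = 3.06464.
Bound = exp(−3.06464) = 0.04667.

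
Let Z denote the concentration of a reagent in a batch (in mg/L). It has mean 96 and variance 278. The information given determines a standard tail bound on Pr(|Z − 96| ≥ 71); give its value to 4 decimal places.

0.0551

Mean and variance are known, so Chebyshev's inequality applies.
Chebyshev: Pr(|Z − μ| ≥ t) ≤ Var(Z)/t².
Bound = 278 / 5041 = 0.0551.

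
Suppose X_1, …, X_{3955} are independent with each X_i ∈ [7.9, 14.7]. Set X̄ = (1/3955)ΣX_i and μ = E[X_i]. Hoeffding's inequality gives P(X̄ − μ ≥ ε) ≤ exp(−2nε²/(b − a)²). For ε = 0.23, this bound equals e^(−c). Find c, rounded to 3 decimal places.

9.049

c = 2nε²/(b − a)² = 2·3955·0.23² / 6.8² = 9.0493.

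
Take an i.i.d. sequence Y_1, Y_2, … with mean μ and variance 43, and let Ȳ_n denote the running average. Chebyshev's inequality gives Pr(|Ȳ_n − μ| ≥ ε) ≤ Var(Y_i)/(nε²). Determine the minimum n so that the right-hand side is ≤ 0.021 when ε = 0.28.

Require 43/(n·0.28²) ≤ 0.021, i.e. n ≥ 43/(0.021·0.28²) = 26117.590.
The smallest integer n is 26118.

26118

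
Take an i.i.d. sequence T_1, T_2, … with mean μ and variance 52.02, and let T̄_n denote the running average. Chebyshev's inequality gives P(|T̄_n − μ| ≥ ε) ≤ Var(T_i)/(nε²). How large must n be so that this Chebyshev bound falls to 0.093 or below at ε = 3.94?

37

Require 52.02/(n·3.94²) ≤ 0.093, i.e. n ≥ 52.02/(0.093·3.94²) = 36.033.
The smallest integer n is 37.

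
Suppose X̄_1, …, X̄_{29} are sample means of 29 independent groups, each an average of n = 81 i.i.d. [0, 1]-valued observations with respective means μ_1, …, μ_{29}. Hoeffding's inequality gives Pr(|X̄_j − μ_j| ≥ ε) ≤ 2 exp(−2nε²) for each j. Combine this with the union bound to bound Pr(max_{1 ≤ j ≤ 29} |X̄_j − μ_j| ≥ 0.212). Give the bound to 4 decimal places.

Per-experiment Hoeffding bound: 2·exp(−2·81·0.212²) = 2·exp(−7.28093) = 0.0013771.
Union bound over 29 events: 29·0.0013771 = 0.03994.

0.0399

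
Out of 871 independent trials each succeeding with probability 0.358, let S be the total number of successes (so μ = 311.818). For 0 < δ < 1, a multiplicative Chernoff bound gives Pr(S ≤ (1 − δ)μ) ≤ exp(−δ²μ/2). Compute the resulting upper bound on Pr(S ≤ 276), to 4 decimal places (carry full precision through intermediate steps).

Write 276 = (1 − δ)μ, so δ = 1 − 276/311.818 = 0.1148683…
Then the exponent is δ²μ/2 = (μ − 276)²/(2μ) = 2.057176.
Bound = exp(−2.057176) = 0.12781.

0.1278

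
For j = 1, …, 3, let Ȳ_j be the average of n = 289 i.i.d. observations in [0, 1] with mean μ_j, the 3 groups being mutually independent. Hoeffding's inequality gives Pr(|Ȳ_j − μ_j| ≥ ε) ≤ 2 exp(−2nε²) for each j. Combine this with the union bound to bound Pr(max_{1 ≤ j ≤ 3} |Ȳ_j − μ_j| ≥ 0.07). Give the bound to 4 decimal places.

0.3533

Per-experiment Hoeffding bound: 2·exp(−2·289·0.07²) = 2·exp(−2.83220) = 0.11777.
Union bound over 3 events: 3·0.11777 = 0.35330.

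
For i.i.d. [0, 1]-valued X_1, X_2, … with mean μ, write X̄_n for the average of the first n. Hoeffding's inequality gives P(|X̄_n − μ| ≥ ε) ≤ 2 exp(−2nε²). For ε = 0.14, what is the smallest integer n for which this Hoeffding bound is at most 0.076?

Require 2·exp(−2nε²) ≤ 0.076, i.e. 2nε² ≥ ln(2/0.076) = 3.270169.
So n ≥ 3.270169 / (2·0.14²) = 83.423.
The smallest integer n is 84.

84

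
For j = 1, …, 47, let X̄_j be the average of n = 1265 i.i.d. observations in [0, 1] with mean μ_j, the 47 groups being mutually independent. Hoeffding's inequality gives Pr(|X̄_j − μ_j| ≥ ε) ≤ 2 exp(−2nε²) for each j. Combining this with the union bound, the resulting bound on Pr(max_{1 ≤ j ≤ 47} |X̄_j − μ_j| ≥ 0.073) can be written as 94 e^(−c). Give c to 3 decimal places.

Union bound over the 47 events: Pr(max_{1 ≤ j ≤ 47} |X̄_j − μ_j| ≥ 0.073) ≤ 47·2·exp(−2nε²) = 94 exp(−2·1265·0.073²).
So c = 2·1265·0.073² = 13.4824.

13.482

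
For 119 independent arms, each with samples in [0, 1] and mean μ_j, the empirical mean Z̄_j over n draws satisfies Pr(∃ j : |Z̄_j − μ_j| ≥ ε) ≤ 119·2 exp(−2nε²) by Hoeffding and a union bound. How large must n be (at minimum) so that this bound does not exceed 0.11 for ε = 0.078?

Need 2·119·exp(−2nε²) ≤ 0.11, i.e. exp(−2nε²) ≤ 0.11/238.
So 2nε² ≥ ln(238/0.11) = 7.679546.
Hence n ≥ 7.679546/(2·0.078²) = 631.126.
The smallest integer n is 632.

632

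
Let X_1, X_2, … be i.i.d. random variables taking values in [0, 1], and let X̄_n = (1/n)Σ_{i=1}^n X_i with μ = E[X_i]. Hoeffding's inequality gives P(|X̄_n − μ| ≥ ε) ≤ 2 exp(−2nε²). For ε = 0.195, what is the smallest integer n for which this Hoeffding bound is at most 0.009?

72

Require 2·exp(−2nε²) ≤ 0.009, i.e. 2nε² ≥ ln(2/0.009) = 5.403678.
So n ≥ 5.403678 / (2·0.195²) = 71.054.
The smallest integer n is 72.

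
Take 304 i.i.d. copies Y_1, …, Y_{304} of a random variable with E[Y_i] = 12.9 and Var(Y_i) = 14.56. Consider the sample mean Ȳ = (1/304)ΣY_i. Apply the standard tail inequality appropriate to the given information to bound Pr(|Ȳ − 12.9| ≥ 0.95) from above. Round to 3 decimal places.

With mean and variance of each term known, Chebyshev's inequality bounds the deviation of the sum (or sample mean).
Var(Ȳ) = Var(Y_i)/n = 14.56/304 = 0.047895.
Chebyshev: Pr(|Ȳ − 12.9| ≥ 0.95) ≤ Var(Ȳ)/(0.95)² = 14.56/(304·0.95²) = 0.0531.

0.053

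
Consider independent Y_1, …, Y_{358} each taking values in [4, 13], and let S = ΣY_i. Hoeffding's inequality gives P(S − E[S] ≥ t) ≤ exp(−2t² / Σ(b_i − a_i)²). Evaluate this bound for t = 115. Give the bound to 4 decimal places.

Σ(b_i − a_i)² = 358·(9)² = 28998.
Exponent = 2·115²/28998 = 0.9121.
Bound = exp(−0.9121) = 0.40167.

0.4017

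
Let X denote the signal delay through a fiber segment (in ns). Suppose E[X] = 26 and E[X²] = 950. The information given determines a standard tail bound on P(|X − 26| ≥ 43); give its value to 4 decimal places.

0.1482

The first two moments determine the variance, so Chebyshev's inequality is the sharpest standard bound available.
Var(X) = E[X²] − (E[X])² = 950 − 676 = 274.
Chebyshev's inequality: P(|X − μ| ≥ t) ≤ Var(X)/t² = 274/1849 = 0.1482.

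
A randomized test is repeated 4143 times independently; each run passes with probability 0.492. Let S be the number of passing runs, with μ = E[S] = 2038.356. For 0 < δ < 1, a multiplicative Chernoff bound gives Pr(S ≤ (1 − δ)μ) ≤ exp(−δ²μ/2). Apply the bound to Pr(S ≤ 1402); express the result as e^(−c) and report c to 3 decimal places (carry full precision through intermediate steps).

99.332

Write 1402 = (1 − δ)μ, so δ = 1 − 1402/2038.356 = 0.3121908…
Then the exponent is δ²μ/2 = (μ − 1402)²/(2μ) = 99.332246.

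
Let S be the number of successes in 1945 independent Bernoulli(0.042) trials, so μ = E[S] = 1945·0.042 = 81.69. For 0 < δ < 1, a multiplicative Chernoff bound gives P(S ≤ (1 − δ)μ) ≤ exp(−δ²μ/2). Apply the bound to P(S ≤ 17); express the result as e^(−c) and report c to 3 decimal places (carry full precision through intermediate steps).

Write 17 = (1 − δ)μ, so δ = 1 − 17/81.69 = 0.7918962…
Then the exponent is δ²μ/2 = (μ − 17)²/(2μ) = 25.613882.

25.614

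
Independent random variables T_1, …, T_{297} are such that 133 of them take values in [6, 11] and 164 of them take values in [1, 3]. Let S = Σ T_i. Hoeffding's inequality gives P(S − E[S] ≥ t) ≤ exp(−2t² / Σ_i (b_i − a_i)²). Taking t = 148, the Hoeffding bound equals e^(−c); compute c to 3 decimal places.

11.004

Σ(b_i − a_i)² = 133·5² + 164·2² = 3981.
c = 2t² / 3981 = 2·148² / 3981 = 11.0043.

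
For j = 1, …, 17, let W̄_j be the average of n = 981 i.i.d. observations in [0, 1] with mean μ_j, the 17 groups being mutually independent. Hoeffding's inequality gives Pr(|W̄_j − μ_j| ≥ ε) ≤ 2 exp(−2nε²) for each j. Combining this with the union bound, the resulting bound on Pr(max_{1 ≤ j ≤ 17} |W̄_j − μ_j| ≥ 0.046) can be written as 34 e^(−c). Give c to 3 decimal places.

4.152

Union bound over the 17 events: Pr(max_{1 ≤ j ≤ 17} |W̄_j − μ_j| ≥ 0.046) ≤ 17·2·exp(−2nε²) = 34 exp(−2·981·0.046²).
So c = 2·981·0.046² = 4.1516.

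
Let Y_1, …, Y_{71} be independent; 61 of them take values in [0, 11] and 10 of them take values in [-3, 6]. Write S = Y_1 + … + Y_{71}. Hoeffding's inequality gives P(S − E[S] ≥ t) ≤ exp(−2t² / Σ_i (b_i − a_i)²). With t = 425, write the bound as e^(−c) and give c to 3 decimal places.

Σ(b_i − a_i)² = 61·11² + 10·9² = 8191.
c = 2t² / 8191 = 2·425² / 8191 = 44.1033.

44.103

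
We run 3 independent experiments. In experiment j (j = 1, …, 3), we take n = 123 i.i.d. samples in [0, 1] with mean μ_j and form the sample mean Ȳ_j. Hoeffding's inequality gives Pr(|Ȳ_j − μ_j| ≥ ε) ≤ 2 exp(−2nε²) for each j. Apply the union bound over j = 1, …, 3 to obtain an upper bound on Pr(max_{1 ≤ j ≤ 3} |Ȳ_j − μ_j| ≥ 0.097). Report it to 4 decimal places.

0.5928

Per-experiment Hoeffding bound: 2·exp(−2·123·0.097²) = 2·exp(−2.31461) = 0.19761.
Union bound over 3 events: 3·0.19761 = 0.59283.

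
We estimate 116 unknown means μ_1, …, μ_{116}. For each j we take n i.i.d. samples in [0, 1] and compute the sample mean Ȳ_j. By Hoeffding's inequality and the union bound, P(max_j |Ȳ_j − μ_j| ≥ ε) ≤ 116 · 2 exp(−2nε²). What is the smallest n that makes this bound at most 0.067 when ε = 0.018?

12577

Need 2·116·exp(−2nε²) ≤ 0.067, i.e. exp(−2nε²) ≤ 0.067/232.
So 2nε² ≥ ln(232/0.067) = 8.149800.
Hence n ≥ 8.149800/(2·0.018²) = 12576.852.
The smallest integer n is 12577.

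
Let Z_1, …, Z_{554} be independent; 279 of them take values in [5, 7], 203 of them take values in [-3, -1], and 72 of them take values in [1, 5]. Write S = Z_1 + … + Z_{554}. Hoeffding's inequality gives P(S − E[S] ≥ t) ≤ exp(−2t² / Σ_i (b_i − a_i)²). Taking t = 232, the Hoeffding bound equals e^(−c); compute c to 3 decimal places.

34.951

Σ(b_i − a_i)² = 279·2² + 203·2² + 72·4² = 3080.
c = 2t² / 3080 = 2·232² / 3080 = 34.9506.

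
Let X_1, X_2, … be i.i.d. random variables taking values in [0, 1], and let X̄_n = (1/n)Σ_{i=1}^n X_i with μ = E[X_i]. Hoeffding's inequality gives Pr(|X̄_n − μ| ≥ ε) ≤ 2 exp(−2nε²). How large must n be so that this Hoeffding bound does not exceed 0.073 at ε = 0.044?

855

Require 2·exp(−2nε²) ≤ 0.073, i.e. 2nε² ≥ ln(2/0.073) = 3.310443.
So n ≥ 3.310443 / (2·0.044²) = 854.970.
The smallest integer n is 855.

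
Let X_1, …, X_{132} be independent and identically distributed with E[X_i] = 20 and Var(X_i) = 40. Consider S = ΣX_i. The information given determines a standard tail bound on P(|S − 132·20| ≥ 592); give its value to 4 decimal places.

With mean and variance of each term known, Chebyshev's inequality bounds the deviation of the sum (or sample mean).
Var(S) = n·Var(X_i) = 132·40 = 5280.
Chebyshev: P(|S − 132·20| ≥ 592) ≤ Var(S)/592² = 5280/350464 = 0.0151.

0.0151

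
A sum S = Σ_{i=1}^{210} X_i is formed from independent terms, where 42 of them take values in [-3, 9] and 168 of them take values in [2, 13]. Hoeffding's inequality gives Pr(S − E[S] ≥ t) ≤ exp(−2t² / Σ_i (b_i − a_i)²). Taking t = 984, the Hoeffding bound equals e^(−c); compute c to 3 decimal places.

Σ(b_i − a_i)² = 42·12² + 168·11² = 26376.
c = 2t² / 26376 = 2·984² / 26376 = 73.4195.

73.419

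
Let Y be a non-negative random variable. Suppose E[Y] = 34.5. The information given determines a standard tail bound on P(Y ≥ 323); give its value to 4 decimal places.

Only the mean of a non-negative variable is known, so Markov's inequality is the applicable tail bound.
Markov's inequality: for a non-negative random variable, P(Y ≥ a) ≤ E[Y]/a.
Here E[Y] = 34.5 and a = 323, so the bound is 34.5/323 = 0.1068.

0.1068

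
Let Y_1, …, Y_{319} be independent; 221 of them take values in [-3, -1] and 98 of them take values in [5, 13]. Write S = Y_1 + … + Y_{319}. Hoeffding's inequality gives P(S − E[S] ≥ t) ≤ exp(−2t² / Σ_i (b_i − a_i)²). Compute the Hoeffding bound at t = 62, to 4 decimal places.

0.3415

Σ(b_i − a_i)² = 221·2² + 98·8² = 7156.
Exponent = 2·62² / 7156 = 1.07434.
Bound = exp(−1.07434) = 0.34152.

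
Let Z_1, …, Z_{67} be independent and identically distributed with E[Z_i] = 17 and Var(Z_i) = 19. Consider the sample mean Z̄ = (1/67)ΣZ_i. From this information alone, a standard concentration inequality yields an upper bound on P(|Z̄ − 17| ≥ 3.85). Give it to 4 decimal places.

0.0191

With mean and variance of each term known, Chebyshev's inequality bounds the deviation of the sum (or sample mean).
Var(Z̄) = Var(Z_i)/n = 19/67 = 0.28358.
Chebyshev: P(|Z̄ − 17| ≥ 3.85) ≤ Var(Z̄)/(3.85)² = 19/(67·3.85²) = 0.0191.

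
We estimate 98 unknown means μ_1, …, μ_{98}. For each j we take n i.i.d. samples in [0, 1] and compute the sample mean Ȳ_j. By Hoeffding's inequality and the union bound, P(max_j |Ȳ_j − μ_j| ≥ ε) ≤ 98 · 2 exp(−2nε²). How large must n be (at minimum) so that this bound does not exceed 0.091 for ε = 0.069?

807

Need 2·98·exp(−2nε²) ≤ 0.091, i.e. exp(−2nε²) ≤ 0.091/196.
So 2nε² ≥ ln(196/0.091) = 7.675010.
Hence n ≥ 7.675010/(2·0.069²) = 806.029.
The smallest integer n is 807.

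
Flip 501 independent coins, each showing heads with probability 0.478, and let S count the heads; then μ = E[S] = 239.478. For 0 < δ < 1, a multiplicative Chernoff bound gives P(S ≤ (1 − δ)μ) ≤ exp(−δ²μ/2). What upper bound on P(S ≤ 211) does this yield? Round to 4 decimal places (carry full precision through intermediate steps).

Write 211 = (1 − δ)μ, so δ = 1 − 211/239.478 = 0.118917…
Then the exponent is δ²μ/2 = (μ − 211)²/(2μ) = 1.693259.
Bound = exp(−1.693259) = 0.18392.

0.1839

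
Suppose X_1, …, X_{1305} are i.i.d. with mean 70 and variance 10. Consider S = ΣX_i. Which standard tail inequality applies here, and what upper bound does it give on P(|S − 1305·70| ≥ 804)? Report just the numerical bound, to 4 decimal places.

0.0202

With mean and variance of each term known, Chebyshev's inequality bounds the deviation of the sum (or sample mean).
Var(S) = n·Var(X_i) = 1305·10 = 13050.
Chebyshev: P(|S − 1305·70| ≥ 804) ≤ Var(S)/804² = 13050/646416 = 0.0202.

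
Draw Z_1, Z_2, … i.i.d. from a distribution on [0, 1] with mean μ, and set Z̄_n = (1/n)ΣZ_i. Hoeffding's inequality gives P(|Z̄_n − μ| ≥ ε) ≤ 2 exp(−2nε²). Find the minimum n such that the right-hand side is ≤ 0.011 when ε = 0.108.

Require 2·exp(−2nε²) ≤ 0.011, i.e. 2nε² ≥ ln(2/0.011) = 5.203007.
So n ≥ 5.203007 / (2·0.108²) = 223.037.
The smallest integer n is 224.

224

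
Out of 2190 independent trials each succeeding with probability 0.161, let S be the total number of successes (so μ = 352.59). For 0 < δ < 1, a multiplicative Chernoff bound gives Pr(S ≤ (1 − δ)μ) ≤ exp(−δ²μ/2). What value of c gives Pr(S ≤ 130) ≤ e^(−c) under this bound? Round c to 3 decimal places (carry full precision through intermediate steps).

Write 130 = (1 − δ)μ, so δ = 1 − 130/352.59 = 0.6312998…
Then the exponent is δ²μ/2 = (μ − 130)²/(2μ) = 70.260512.

70.261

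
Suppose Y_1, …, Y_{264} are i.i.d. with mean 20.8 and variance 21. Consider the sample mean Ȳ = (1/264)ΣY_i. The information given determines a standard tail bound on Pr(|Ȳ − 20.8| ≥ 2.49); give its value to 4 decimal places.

With mean and variance of each term known, Chebyshev's inequality bounds the deviation of the sum (or sample mean).
Var(Ȳ) = Var(Y_i)/n = 21/264 = 0.079545.
Chebyshev: Pr(|Ȳ − 20.8| ≥ 2.49) ≤ Var(Ȳ)/(2.49)² = 21/(264·2.49²) = 0.0128.

0.0128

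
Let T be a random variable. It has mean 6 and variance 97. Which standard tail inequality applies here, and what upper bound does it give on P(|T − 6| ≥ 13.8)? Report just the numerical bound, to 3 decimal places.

Mean and variance are known, so Chebyshev's inequality applies.
Chebyshev: P(|T − μ| ≥ t) ≤ Var(T)/t².
Bound = 97 / 190.44 = 0.5093.

0.509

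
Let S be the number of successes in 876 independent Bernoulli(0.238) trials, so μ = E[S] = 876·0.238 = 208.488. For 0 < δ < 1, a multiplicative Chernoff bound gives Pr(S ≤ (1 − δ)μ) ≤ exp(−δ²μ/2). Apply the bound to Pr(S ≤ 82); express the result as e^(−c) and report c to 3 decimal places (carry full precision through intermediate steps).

Write 82 = (1 − δ)μ, so δ = 1 − 82/208.488 = 0.606692…
Then the exponent is δ²μ/2 = (μ − 82)²/(2μ) = 38.369628.

38.370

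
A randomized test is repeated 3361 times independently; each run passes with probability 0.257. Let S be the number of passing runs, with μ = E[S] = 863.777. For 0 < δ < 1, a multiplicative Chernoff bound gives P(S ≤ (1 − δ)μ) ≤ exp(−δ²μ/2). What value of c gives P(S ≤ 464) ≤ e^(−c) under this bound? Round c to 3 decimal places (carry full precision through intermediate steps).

Write 464 = (1 − δ)μ, so δ = 1 − 464/863.777 = 0.4628243…
Then the exponent is δ²μ/2 = (μ − 464)²/(2μ) = 92.513258.

92.513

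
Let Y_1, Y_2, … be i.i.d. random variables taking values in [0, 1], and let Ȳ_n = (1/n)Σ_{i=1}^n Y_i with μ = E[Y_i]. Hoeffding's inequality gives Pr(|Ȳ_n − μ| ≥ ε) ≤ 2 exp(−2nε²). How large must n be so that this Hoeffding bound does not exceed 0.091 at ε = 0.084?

Require 2·exp(−2nε²) ≤ 0.091, i.e. 2nε² ≥ ln(2/0.091) = 3.090043.
So n ≥ 3.090043 / (2·0.084²) = 218.966.
The smallest integer n is 219.

219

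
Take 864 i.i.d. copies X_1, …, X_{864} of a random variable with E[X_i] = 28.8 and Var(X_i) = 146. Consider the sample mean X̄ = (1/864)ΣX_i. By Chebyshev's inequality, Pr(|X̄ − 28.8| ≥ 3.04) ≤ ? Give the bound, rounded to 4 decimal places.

0.0183

Var(X̄) = Var(X_i)/n = 146/864 = 0.16898.
Chebyshev: Pr(|X̄ − 28.8| ≥ 3.04) ≤ Var(X̄)/(3.04)² = 146/(864·3.04²) = 0.0183.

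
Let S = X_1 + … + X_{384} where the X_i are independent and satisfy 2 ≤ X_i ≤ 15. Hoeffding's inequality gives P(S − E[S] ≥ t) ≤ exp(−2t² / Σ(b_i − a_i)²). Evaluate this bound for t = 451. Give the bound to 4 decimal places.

Σ(b_i − a_i)² = 384·(13)² = 64896.
Exponent = 2·451²/64896 = 6.2685.
Bound = exp(−6.2685) = 0.00190.

0.0019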